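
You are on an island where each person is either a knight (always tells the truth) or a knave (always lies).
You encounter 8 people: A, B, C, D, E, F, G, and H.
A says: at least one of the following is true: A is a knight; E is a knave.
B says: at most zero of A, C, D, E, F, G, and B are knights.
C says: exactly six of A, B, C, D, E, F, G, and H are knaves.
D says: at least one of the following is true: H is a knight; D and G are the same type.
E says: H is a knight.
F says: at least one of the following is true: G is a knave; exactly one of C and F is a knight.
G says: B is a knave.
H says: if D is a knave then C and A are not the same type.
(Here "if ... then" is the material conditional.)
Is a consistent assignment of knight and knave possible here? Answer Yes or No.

Yes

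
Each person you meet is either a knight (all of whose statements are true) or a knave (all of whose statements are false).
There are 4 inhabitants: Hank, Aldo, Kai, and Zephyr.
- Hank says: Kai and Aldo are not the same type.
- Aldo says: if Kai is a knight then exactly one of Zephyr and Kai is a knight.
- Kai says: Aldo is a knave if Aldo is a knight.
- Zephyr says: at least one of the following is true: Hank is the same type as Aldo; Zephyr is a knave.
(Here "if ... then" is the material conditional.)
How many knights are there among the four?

3

The unique consistent assignment is Hank=knight, Aldo=knight, Kai=knave, Zephyr=knight.
That has 3 knights.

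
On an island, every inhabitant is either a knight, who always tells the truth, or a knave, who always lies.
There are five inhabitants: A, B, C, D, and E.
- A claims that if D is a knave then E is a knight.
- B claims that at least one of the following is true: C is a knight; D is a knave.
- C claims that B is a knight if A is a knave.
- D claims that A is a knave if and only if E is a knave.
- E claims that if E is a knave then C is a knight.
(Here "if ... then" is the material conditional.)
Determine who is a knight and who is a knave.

Knights: A, B, C, D, and E. Knaves: none.

A (knight): "if D is a knave then E is a knight" — true. ✓
As a knight, B's statement "at least one of the following is true: C is a knight; D is a knave" should be true; it is.
C (knight): "B is a knight if A is a knave" — true. ✓
D (knight): "A is a knave if and only if E is a knave" — true. ✓
E (knight): "if E is a knave then C is a knight" — true. ✓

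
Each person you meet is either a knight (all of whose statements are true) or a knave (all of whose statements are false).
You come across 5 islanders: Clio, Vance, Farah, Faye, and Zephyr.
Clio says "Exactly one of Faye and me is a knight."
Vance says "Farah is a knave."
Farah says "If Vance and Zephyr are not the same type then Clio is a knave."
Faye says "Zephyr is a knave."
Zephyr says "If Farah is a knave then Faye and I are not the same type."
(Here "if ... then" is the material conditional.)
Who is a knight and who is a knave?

Clio (knave): "exactly one of Faye and me is a knight" — False. ✓
Vance is a knave, so "Farah is a knave" must be False — and it is.
Farah (knight): "if Vance and Zephyr are not the same type then Clio is a knave" — true. ✓
Faye is a knave; "Zephyr is a knave" is False, as required.
Zephyr is a knight, so "if Farah is a knave then Faye and I are not the same type" must be true — and it is.

Clio is a knave, Vance is a knave, Farah is a knight, Faye is a knave, and Zephyr is a knight.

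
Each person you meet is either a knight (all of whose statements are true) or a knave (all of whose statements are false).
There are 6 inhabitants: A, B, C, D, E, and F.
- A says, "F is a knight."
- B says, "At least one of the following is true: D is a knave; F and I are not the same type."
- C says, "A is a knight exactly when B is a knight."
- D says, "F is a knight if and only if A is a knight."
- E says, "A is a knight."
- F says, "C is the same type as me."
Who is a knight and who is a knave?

A is a knave, B is a knave, C is a knight, D is a knight, E is a knave, and F is a knave.

A is a knave; "F is a knight" is false, as required.
B is a knave; "at least one of the following is true: D is a knave; F and I are not the same type" is false, as required.
C is a knight, so "A is a knight exactly when B is a knight" must be True — and it is.
D (knight): "F is a knight if and only if A is a knight" — True. ✓
As a knave, E's statement "A is a knight" should be false; it is.
F is a knave, and the claim "C is the same type as me" is indeed false.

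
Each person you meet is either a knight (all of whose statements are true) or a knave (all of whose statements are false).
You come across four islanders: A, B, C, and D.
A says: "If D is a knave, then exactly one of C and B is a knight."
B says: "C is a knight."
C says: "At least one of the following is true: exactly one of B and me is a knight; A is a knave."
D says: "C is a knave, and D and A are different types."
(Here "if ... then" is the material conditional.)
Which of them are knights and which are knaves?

Knights: B and C. Knaves: A and D.

A is a knave; "if D is a knave, then exactly one of C and B is a knight" is False, as required.
Since B is a knight, "C is a knight" needs to be True, which holds.
As a knight, C's statement "at least one of the following is true: exactly one of B and me is a knight; A is a knave" should be True; it is.
D is a knave, and the claim "C is a knave, and D and A are different types" is indeed False.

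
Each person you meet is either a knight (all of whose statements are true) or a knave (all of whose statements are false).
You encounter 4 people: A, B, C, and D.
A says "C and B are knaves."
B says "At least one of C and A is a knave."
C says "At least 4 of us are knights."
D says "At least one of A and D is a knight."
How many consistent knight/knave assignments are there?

2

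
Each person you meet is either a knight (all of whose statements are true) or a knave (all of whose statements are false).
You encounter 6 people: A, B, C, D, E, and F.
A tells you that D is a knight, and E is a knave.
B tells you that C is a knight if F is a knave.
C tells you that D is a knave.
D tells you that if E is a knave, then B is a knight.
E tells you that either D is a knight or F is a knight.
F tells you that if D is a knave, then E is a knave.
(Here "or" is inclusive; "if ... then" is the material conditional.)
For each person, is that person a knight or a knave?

A is a knave, B is a knight, C is a knave, D is a knight, E is a knight, and F is a knight.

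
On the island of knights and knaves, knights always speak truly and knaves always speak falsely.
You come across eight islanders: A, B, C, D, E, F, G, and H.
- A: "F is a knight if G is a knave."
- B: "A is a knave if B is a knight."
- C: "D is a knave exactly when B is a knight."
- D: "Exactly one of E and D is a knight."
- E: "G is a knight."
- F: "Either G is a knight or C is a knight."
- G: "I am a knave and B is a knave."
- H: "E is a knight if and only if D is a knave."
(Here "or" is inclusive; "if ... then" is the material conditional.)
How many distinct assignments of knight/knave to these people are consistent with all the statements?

1

Consistent assignments:
  A=knave, B=knight, C=knave, D=knight, E=knave, F=knave, G=knave, H=knight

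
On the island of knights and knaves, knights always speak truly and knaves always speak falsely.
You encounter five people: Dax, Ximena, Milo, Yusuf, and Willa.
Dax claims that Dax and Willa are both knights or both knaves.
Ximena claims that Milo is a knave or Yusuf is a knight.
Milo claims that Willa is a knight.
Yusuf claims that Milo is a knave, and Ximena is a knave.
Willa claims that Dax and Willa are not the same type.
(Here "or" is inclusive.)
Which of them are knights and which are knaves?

Suppose Dax is a knight. Then Dax's statement "Dax and Willa are both knights or both knaves" would have to be true. Checking the 16 ways to assign the others, none is consistent with every speaker.
(For instance, with Ximena=knave, Milo=knight, Yusuf=knave, Willa=knight, Willa's claim "Dax and Willa are not the same type" comes out false where it would need to be true.)
So Dax must be a knave, making "Dax and Willa are both knights or both knaves" false. Taking Dax=knave, Ximena=knave, Milo=knight, Yusuf=knave, Willa=knight, each remaining statement checks out:
  Ximena (knave): "Milo is a knave or Yusuf is a knight" — false. ✓
  Milo (knight): "Willa is a knight" — true. ✓
  Yusuf (knave): "Milo is a knave, and Ximena is a knave" — false. ✓
  Willa (knight): "Dax and Willa are not the same type" — true. ✓
This is the unique consistent assignment.

Dax is a knave, Ximena is a knave, Milo is a knight, Yusuf is a knave, and Willa is a knight.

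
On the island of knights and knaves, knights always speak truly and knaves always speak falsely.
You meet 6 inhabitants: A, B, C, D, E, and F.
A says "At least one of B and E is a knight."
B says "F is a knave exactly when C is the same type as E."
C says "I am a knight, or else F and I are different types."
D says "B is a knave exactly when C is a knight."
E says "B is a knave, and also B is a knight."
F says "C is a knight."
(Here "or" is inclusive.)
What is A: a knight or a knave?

A is a knight.

Consistent assignments: {A=knight, B=knight, C=knight, D=knave, E=knave, F=knight}; {A=knight, B=knight, C=knave, D=knight, E=knave, F=knave}
In every consistent assignment, A is a knight.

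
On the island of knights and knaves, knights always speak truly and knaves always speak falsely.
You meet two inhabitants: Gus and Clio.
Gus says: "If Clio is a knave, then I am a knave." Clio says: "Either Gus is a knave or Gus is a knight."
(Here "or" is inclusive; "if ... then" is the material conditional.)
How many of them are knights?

The unique consistent assignment is Gus=knight, Clio=knight.
That has 2 knights.

2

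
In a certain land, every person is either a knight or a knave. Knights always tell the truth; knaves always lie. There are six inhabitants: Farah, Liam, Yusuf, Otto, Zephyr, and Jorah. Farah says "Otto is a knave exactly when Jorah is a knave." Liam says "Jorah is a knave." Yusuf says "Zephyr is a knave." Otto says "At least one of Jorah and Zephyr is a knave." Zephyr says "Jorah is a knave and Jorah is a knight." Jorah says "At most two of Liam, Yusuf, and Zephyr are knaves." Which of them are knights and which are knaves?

Farah is a knight, Liam is a knave, Yusuf is a knight, Otto is a knight, Zephyr is a knave, and Jorah is a knight.

Farah is a knight; "Otto is a knave exactly when Jorah is a knave" is True, as required.
Since Liam is a knave, "Jorah is a knave" needs to be False, which holds.
As a knight, Yusuf's statement "Zephyr is a knave" should be True; it is.
Otto is a knight, so "at least one of Jorah and Zephyr is a knave" must be True — and it is.
Zephyr is a knave, so "Jorah is a knave and Jorah is a knight" must be False — and it is.
Jorah is a knight, and the claim "at most two of Liam, Yusuf, and Zephyr are knaves" is indeed True.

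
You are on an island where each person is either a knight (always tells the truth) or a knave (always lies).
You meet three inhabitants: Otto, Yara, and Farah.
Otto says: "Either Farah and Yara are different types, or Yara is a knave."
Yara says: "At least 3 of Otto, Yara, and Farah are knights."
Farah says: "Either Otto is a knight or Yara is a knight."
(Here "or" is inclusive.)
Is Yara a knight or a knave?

Consistent assignments: {Otto=knight, Yara=knave, Farah=knight}
In every consistent assignment, Yara is a knave.

Yara is a knave.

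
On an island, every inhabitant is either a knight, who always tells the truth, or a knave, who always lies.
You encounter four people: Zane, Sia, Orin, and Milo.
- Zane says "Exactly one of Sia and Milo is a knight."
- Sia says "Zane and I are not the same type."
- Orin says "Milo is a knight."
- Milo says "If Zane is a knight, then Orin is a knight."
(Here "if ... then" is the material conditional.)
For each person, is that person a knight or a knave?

Zane is a knave; "exactly one of Sia and Milo is a knight" is False, as required.
Since Sia is a knight, "Zane and I are not the same type" needs to be true, which holds.
Orin is a knight; "Milo is a knight" is true, as required.
Milo is a knight, so "if Zane is a knight, then Orin is a knight" must be true — and it is.

Knights: Sia, Orin, and Milo. Knaves: Zane.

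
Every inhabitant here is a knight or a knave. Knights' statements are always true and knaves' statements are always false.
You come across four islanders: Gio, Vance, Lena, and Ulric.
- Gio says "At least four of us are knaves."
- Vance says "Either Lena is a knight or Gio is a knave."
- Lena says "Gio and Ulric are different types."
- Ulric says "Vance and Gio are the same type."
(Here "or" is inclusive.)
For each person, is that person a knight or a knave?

Knights: Vance. Knaves: Gio, Lena, and Ulric.

Since Gio is a knave, "at least four of us are knaves" needs to be False, which holds.
Vance (knight): "either Lena is a knight or Gio is a knave" — True. ✓
Lena is a knave, and the claim "Gio and Ulric are different types" is indeed False.
Since Ulric is a knave, "Vance and Gio are the same type" needs to be False, which holds.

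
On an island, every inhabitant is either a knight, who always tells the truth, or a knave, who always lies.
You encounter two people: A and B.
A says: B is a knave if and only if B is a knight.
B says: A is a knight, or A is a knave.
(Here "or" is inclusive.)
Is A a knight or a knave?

Consistent assignments: {A=knave, B=knight}
In every consistent assignment, A is a knave.

A is a knave.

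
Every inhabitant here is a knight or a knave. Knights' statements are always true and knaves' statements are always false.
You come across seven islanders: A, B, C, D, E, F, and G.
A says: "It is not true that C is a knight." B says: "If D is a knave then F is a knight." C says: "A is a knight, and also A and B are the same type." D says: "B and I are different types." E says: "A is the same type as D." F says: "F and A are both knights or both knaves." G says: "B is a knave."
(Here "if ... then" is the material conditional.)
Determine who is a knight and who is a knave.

Knights: A and G. Knaves: B, C, D, E, and F.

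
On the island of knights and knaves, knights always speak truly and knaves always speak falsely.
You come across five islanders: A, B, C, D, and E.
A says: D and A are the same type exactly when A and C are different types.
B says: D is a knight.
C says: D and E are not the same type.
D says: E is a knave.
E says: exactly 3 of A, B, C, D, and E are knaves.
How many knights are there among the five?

3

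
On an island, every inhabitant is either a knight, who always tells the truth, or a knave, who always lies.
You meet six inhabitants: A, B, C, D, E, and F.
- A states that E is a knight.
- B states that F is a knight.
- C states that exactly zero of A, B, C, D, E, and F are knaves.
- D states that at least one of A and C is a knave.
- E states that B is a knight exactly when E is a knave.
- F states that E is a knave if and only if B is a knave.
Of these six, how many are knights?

The unique consistent assignment is A=knight, B=knave, C=knave, D=knight, E=knight, F=knave.
That has 3 knights.

3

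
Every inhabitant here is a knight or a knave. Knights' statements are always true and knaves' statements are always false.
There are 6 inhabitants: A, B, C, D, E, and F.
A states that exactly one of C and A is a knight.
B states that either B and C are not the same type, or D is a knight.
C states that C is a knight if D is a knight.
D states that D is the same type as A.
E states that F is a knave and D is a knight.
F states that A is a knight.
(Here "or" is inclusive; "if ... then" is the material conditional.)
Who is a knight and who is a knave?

A is a knight; "exactly one of C and A is a knight" is True, as required.
Since B is a knight, "either B and C are not the same type, or D is a knight" needs to be True, which holds.
C is a knave, so "C is a knight if D is a knight" must be false — and it is.
D is a knight, so "D is the same type as A" must be True — and it is.
As a knave, E's statement "F is a knave and D is a knight" should be false; it is.
Since F is a knight, "A is a knight" needs to be True, which holds.

Knights: A, B, D, and F. Knaves: C and E.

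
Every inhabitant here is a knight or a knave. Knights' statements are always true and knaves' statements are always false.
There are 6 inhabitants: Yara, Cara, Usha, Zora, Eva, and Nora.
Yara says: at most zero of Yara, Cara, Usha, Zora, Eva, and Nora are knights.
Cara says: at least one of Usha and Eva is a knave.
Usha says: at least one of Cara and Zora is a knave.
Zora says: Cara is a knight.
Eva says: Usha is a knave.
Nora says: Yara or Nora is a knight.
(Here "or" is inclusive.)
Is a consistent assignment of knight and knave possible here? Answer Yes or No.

Yes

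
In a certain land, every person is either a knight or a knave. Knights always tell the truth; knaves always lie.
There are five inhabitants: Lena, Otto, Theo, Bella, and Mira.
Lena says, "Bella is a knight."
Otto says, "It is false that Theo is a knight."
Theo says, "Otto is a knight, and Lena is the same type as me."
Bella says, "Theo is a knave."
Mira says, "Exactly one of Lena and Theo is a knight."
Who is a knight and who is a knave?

Lena is a knight, Otto is a knight, Theo is a knave, Bella is a knight, and Mira is a knight.

Lena is a knight, and the claim "Bella is a knight" is indeed True.
As a knight, Otto's statement "it is false that Theo is a knight" should be True; it is.
Theo is a knave, so "Otto is a knight, and Lena is the same type as me" must be False — and it is.
Since Bella is a knight, "Theo is a knave" needs to be True, which holds.
As a knight, Mira's statement "exactly one of Lena and Theo is a knight" should be True; it is.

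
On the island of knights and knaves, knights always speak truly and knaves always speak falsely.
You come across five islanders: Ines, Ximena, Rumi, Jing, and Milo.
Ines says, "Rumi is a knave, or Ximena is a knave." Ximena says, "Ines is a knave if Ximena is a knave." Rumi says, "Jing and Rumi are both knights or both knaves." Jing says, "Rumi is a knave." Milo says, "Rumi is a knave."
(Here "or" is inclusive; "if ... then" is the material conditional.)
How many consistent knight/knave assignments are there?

Consistent assignments:
  Ines=knight, Ximena=knight, Rumi=knave, Jing=knight, Milo=knight
  Ines=knight, Ximena=knave, Rumi=knave, Jing=knight, Milo=knight

2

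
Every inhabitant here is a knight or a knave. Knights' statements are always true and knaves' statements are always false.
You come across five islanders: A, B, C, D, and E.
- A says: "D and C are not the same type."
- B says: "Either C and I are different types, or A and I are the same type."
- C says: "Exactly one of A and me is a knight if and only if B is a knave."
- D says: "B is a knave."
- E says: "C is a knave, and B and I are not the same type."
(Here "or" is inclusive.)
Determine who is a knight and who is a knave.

A is a knight, B is a knight, C is a knight, D is a knave, and E is a knave.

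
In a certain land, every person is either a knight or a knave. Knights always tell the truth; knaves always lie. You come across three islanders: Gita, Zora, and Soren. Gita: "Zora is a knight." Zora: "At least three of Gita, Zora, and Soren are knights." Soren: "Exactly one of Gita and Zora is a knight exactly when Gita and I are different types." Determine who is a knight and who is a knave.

Gita is a knight, and the claim "Zora is a knight" is indeed true.
Zora (knight): "at least three of Gita, Zora, and Soren are knights" — true. ✓
Soren is a knight, so "exactly one of Gita and Zora is a knight exactly when Gita and I are different types" must be true — and it is.

Knights: Gita, Zora, and Soren. Knaves: none.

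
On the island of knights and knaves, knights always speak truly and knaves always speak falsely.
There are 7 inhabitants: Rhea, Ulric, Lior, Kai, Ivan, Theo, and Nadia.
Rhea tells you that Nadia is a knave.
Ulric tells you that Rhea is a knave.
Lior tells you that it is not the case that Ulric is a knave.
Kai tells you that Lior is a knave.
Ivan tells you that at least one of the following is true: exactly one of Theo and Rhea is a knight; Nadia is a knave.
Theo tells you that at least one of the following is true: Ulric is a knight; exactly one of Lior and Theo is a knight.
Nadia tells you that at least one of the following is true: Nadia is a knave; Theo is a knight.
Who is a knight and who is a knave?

Knights: Ulric, Lior, Ivan, Theo, and Nadia. Knaves: Rhea and Kai.

Since Rhea is a knave, "Nadia is a knave" needs to be False, which holds.
Ulric is a knight, so "Rhea is a knave" must be True — and it is.
Lior (knight): "it is not the case that Ulric is a knave" — True. ✓
Kai (knave): "Lior is a knave" — False. ✓
Since Ivan is a knight, "at least one of the following is true: exactly one of Theo and Rhea is a knight; Nadia is a knave" needs to be True, which holds.
Theo (knight): "at least one of the following is true: Ulric is a knight; exactly one of Lior and Theo is a knight" — True. ✓
Nadia is a knight; "at least one of the following is true: Nadia is a knave; Theo is a knight" is True, as required.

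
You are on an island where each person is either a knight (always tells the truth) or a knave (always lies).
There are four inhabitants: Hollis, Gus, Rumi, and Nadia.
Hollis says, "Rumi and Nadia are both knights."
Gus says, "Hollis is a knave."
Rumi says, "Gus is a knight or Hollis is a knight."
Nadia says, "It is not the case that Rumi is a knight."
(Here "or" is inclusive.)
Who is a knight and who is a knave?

Hollis is a knave, Gus is a knight, Rumi is a knight, and Nadia is a knave.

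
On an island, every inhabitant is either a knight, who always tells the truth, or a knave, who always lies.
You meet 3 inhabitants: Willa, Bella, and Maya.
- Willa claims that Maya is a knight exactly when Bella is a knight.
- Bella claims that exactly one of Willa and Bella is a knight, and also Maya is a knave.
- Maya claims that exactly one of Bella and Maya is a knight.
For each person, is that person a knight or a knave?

Willa (knave): "Maya is a knight exactly when Bella is a knight" — false. ✓
Since Bella is a knave, "exactly one of Willa and Bella is a knight, and also Maya is a knave" needs to be false, which holds.
Maya is a knight; "exactly one of Bella and Maya is a knight" is true, as required.

Willa is a knave, Bella is a knave, and Maya is a knight.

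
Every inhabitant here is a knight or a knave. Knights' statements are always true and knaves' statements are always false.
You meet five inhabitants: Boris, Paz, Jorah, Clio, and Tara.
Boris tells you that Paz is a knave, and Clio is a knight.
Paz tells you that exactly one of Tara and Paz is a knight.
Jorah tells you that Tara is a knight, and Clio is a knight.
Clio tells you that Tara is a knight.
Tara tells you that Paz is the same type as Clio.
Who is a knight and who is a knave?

Since Boris is a knave, "Paz is a knave, and Clio is a knight" needs to be false, which holds.
Paz (knight): "exactly one of Tara and Paz is a knight" — True. ✓
Jorah (knave): "Tara is a knight, and Clio is a knight" — false. ✓
Since Clio is a knave, "Tara is a knight" needs to be false, which holds.
Since Tara is a knave, "Paz is the same type as Clio" needs to be false, which holds.

Knights: Paz. Knaves: Boris, Jorah, Clio, and Tara.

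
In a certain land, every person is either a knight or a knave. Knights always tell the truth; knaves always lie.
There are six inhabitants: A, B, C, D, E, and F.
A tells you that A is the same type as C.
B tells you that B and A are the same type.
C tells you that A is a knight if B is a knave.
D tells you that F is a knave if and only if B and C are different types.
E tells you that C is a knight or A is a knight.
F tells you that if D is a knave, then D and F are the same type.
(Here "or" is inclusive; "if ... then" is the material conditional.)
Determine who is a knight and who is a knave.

A is a knight, B is a knight, C is a knight, D is a knight, E is a knight, and F is a knight.

A is a knight, and the claim "A is the same type as C" is indeed true.
B is a knight, so "B and A are the same type" must be true — and it is.
C (knight): "A is a knight if B is a knave" — true. ✓
D is a knight; "F is a knave if and only if B and C are different types" is true, as required.
As a knight, E's statement "C is a knight or A is a knight" should be true; it is.
F is a knight, and the claim "if D is a knave, then D and F are the same type" is indeed true.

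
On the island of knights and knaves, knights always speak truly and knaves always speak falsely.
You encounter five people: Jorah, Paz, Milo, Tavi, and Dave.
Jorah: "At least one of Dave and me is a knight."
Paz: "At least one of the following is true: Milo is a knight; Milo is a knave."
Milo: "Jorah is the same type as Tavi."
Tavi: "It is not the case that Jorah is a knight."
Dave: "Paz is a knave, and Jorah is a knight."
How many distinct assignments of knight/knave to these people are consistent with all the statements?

2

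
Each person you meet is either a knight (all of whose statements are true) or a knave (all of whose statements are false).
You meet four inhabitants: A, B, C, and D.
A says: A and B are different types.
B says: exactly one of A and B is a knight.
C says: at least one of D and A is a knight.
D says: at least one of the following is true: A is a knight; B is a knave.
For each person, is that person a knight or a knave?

Suppose A is a knight. Then A's statement "A and B are different types" would have to be true. Checking the 8 ways to assign the others, none is consistent with every speaker.
(For instance, with B=knave, C=knight, D=knight, B's claim "exactly one of A and B is a knight" comes out true where it would need to be false.)
So A must be a knave, making "A and B are different types" false. Taking A=knave, B=knave, C=knight, D=knight, each remaining statement checks out:
  B (knave): "exactly one of A and B is a knight" — false. ✓
  C (knight): "at least one of D and A is a knight" — true. ✓
  D (knight): "at least one of the following is true: A is a knight; B is a knave" — true. ✓
This is the unique consistent assignment.

A is a knave, B is a knave, C is a knight, and D is a knight.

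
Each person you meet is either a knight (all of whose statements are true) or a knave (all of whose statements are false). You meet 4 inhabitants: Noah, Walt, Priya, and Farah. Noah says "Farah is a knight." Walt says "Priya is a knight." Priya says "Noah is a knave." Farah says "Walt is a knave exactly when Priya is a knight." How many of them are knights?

The unique consistent assignment is Noah=knave, Walt=knight, Priya=knight, Farah=knave.
That has 2 knights.

2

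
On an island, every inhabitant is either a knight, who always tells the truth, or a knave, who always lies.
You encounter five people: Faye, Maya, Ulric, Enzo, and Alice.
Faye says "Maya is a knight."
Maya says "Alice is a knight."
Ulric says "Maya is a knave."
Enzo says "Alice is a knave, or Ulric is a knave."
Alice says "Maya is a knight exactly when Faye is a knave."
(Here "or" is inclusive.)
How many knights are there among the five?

The unique consistent assignment is Faye=knave, Maya=knave, Ulric=knight, Enzo=knight, Alice=knave.
That has 2 knights.

2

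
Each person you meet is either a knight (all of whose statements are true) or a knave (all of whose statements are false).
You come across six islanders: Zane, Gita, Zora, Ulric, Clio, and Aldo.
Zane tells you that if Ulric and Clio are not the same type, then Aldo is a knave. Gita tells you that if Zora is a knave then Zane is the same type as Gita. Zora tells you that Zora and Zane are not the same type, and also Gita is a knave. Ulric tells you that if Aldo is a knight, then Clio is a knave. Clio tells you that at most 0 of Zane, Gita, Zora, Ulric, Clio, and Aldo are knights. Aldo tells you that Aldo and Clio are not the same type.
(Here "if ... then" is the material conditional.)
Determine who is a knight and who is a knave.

Since Zane is a knight, "if Ulric and Clio are not the same type, then Aldo is a knave" needs to be true, which holds.
Gita (knight): "if Zora is a knave then Zane is the same type as Gita" — true. ✓
Zora is a knave; "Zora and Zane are not the same type, and also Gita is a knave" is False, as required.
As a knight, Ulric's statement "if Aldo is a knight, then Clio is a knave" should be true; it is.
As a knave, Clio's statement "at most 0 of Zane, Gita, Zora, Ulric, Clio, and Aldo are knights" should be False; it is.
Since Aldo is a knave, "Aldo and Clio are not the same type" needs to be False, which holds.

Zane is a knight, Gita is a knight, Zora is a knave, Ulric is a knight, Clio is a knave, and Aldo is a knave.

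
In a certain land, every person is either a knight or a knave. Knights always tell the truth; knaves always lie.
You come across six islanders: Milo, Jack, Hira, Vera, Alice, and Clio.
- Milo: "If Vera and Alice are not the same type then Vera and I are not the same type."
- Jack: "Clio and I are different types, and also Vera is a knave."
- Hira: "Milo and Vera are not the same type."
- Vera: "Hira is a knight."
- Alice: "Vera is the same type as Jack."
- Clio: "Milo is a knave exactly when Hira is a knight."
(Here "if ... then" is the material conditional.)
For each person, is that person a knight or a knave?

Milo is a knave, Jack is a knave, Hira is a knave, Vera is a knave, Alice is a knight, and Clio is a knave.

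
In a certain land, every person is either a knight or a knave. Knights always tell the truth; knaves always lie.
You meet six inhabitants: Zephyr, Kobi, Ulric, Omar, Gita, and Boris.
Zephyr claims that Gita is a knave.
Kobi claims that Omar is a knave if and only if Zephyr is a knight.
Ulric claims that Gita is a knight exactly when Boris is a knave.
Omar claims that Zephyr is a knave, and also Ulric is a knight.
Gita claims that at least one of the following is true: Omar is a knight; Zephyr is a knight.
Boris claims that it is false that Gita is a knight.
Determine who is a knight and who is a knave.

Zephyr (knave): "Gita is a knave" — false. ✓
Kobi is a knight; "Omar is a knave if and only if Zephyr is a knight" is true, as required.
Ulric (knight): "Gita is a knight exactly when Boris is a knave" — true. ✓
Omar is a knight, so "Zephyr is a knave, and also Ulric is a knight" must be true — and it is.
Gita is a knight, so "at least one of the following is true: Omar is a knight; Zephyr is a knight" must be true — and it is.
Boris is a knave, and the claim "it is false that Gita is a knight" is indeed false.

Zephyr is a knave, Kobi is a knight, Ulric is a knight, Omar is a knight, Gita is a knight, and Boris is a knave.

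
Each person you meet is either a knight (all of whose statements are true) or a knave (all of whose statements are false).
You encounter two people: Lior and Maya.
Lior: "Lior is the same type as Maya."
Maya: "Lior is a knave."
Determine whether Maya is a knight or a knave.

Consistent assignments: {Lior=knave, Maya=knight}
In every consistent assignment, Maya is a knight.

Maya is a knight.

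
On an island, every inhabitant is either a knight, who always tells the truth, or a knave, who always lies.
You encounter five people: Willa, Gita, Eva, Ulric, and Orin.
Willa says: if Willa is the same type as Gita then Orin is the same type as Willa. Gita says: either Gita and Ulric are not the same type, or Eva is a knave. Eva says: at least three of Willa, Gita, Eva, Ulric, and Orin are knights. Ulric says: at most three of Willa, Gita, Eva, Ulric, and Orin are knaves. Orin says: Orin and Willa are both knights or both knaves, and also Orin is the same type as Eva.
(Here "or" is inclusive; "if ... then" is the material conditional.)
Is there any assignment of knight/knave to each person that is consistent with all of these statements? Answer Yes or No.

No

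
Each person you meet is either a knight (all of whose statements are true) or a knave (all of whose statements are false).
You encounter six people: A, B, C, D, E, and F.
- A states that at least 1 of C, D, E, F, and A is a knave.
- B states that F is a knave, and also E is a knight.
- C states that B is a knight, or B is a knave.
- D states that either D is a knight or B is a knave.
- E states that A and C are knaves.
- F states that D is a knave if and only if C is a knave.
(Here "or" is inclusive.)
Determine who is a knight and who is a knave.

Knights: A, C, D, and F. Knaves: B and E.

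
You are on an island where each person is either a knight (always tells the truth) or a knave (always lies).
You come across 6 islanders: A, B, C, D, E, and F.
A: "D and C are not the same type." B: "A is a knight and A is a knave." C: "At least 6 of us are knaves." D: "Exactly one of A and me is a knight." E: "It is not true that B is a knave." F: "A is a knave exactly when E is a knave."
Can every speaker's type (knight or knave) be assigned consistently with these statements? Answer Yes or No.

Yes

One consistent assignment: A=knave, B=knave, C=knave, D=knave, E=knave, F=knight.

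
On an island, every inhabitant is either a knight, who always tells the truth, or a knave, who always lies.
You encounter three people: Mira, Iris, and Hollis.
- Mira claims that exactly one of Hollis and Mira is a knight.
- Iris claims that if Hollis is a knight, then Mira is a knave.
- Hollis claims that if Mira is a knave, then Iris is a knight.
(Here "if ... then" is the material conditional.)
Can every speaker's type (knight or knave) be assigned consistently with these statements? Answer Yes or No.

No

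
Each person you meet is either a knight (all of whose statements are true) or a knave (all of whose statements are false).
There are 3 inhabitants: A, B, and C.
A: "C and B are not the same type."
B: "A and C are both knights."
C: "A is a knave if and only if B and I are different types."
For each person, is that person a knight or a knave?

Suppose A is a knight. Then A's statement "C and B are not the same type" would have to be true. Checking the 4 ways to assign the others, none is consistent with every speaker.
(For instance, with B=knave, C=knave, A's claim "C and B are not the same type" comes out false where it would need to be true.)
So A must be a knave, making "C and B are not the same type" false. Taking A=knave, B=knave, C=knave, each remaining statement checks out:
  B (knave): "A and C are both knights" — false. ✓
  C (knave): "A is a knave if and only if B and I are different types" — false. ✓
This is the unique consistent assignment.

Knights: none. Knaves: A, B, and C.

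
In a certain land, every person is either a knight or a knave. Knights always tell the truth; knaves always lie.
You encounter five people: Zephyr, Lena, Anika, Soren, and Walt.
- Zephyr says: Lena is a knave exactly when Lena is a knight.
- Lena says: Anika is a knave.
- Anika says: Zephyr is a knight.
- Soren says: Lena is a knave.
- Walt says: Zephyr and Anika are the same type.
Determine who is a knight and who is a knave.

Zephyr is a knave, Lena is a knight, Anika is a knave, Soren is a knave, and Walt is a knight.

Zephyr (knave): "Lena is a knave exactly when Lena is a knight" — false. ✓
As a knight, Lena's statement "Anika is a knave" should be true; it is.
Anika is a knave, so "Zephyr is a knight" must be false — and it is.
Soren is a knave, so "Lena is a knave" must be false — and it is.
Walt is a knight, so "Zephyr and Anika are the same type" must be true — and it is.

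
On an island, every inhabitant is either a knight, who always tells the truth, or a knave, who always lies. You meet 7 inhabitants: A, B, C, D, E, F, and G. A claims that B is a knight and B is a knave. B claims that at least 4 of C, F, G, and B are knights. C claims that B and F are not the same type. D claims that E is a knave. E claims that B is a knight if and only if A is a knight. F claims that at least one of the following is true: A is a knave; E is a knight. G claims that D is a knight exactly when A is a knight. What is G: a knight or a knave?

Consistent assignments: {A=knave, B=knave, C=knight, D=knave, E=knight, F=knight, G=knight}
In every consistent assignment, G is a knight.

G is a knight.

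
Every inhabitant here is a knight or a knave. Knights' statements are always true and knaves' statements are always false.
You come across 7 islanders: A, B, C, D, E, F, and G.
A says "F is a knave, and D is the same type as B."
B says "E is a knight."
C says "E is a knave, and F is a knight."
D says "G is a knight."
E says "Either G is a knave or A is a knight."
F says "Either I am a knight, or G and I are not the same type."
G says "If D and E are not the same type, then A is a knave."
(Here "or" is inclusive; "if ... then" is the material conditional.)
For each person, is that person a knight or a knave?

A is a knave, and the claim "F is a knave, and D is the same type as B" is indeed false.
As a knave, B's statement "E is a knight" should be false; it is.
C is a knight, and the claim "E is a knave, and F is a knight" is indeed true.
Since D is a knight, "G is a knight" needs to be true, which holds.
E is a knave, so "either G is a knave or A is a knight" must be false — and it is.
F is a knight, and the claim "either I am a knight, or G and I are not the same type" is indeed true.
Since G is a knight, "if D and E are not the same type, then A is a knave" needs to be true, which holds.

A is a knave, B is a knave, C is a knight, D is a knight, E is a knave, F is a knight, and G is a knight.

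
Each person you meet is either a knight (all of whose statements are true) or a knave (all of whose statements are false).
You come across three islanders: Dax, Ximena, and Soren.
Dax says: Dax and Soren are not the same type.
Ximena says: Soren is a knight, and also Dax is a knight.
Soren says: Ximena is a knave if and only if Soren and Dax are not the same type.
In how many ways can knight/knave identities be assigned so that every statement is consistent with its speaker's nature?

Consistent assignments:
  Dax=knave, Ximena=knave, Soren=knave

1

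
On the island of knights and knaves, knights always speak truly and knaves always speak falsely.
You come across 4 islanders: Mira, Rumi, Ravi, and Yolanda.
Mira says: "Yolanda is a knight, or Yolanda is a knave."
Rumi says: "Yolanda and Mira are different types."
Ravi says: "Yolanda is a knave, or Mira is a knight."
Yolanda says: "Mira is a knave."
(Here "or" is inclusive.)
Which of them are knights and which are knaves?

Knights: Mira, Rumi, and Ravi. Knaves: Yolanda.

Mira is a knight, so "Yolanda is a knight, or Yolanda is a knave" must be true — and it is.
Rumi is a knight; "Yolanda and Mira are different types" is true, as required.
Ravi is a knight, so "Yolanda is a knave, or Mira is a knight" must be true — and it is.
Since Yolanda is a knave, "Mira is a knave" needs to be false, which holds.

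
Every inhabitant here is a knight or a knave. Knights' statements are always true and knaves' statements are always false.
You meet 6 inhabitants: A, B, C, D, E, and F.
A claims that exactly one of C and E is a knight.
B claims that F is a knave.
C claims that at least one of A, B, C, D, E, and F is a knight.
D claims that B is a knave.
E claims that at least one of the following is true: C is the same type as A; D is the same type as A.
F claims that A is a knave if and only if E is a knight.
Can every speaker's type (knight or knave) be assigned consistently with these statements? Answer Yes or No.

No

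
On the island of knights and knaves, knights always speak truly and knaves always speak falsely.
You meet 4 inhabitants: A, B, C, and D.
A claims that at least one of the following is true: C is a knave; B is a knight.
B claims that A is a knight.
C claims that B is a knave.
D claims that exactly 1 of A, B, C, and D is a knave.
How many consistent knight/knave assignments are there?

3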